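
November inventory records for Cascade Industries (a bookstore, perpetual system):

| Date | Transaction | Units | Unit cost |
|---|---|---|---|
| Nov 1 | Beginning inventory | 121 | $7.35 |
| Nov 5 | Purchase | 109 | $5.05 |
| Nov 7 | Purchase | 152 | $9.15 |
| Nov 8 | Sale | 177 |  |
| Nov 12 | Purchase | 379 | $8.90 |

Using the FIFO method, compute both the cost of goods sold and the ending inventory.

Nov 8, 177 sold [FIFO — oldest first]: 121 @ $7.35 + 56 @ $5.05 = $1,172.15
Ending inventory: 53 @ $5.05 + 152 @ $9.15 + 379 @ $8.90 = $5,031.55
Check: goods available $6,203.70 = COGS $1,172.15 + ending $5,031.55

COGS = $1,172.15; ending inventory = $5,031.55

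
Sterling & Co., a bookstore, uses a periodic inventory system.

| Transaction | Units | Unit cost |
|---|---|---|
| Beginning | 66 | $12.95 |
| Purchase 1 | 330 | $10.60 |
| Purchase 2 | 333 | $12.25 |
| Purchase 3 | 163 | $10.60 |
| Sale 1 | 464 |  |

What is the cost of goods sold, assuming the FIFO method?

COGS = $5,185.70

Sale 1 (464) [FIFO — oldest first]: 66 @ $12.95 + 330 @ $10.60 + 68 @ $12.25 = $5,185.70
Ending inventory: 265 @ $12.25 + 163 @ $10.60 = $4,974.05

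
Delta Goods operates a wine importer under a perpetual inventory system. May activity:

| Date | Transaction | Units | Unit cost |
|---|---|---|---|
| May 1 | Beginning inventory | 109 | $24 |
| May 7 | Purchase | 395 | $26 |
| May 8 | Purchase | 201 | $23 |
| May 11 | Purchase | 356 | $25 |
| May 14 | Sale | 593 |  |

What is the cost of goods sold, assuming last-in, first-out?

COGS = $14,459

May 14, 593 sold [LIFO — newest first]: 356 @ $25 + 201 @ $23 + 36 @ $26 = $14,459
Ending inventory: 109 @ $24 + 359 @ $26 = $11,950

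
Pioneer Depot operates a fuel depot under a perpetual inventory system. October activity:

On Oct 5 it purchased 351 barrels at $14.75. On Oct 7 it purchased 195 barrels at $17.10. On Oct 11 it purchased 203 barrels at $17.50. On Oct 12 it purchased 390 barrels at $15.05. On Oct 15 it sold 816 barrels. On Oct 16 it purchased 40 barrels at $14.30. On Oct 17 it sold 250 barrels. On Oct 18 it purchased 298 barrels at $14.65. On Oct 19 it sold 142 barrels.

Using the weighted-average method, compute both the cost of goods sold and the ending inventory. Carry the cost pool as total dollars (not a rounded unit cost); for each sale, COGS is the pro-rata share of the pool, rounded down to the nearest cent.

After Oct 5: 351 on hand, pool $5,177.25 (≈ $14.7500 each)
After Oct 7: 546 on hand, pool $8,511.75 (≈ $15.5893 each)
After Oct 11: 749 on hand, pool $12,064.25 (≈ $16.1071 each)
After Oct 12: 1139 on hand, pool $17,933.75 (≈ $15.7452 each)
Oct 15, sell 816: 816/1139 × $17,933.75 → $12,848.05
After Oct 16: 363 on hand, pool $5,657.70 (≈ $15.5860 each)
Oct 17, sell 250: 250/363 × $5,657.70 → $3,896.48
After Oct 18: 411 on hand, pool $6,126.92 (≈ $14.9073 each)
Oct 19, sell 142: 142/411 × $6,126.92 → $2,116.84
Total COGS = $12,848.05 + $3,896.48 + $2,116.84 = $18,861.37
Ending inventory (cost pool remaining) = $4,010.08

COGS = $18,861.37; ending inventory = $4,010.08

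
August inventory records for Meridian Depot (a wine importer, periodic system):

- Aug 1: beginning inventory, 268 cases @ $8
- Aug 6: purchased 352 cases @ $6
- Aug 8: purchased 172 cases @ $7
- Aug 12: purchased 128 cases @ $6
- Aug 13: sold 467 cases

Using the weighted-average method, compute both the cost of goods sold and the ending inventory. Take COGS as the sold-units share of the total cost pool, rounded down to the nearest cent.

Aug 13, sell 467: 467/920 × $6,228.00 → $3,161.38
Ending inventory (cost pool remaining) = $3,066.62

COGS = $3,161.38; ending inventory = $3,066.62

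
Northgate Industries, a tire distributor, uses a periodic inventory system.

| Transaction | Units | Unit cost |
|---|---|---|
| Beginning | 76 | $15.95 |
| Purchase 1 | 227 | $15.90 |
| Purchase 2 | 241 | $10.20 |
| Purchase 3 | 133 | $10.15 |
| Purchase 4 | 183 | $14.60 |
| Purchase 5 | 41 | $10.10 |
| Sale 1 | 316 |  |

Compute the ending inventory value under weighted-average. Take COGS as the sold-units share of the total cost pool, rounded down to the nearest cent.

Sale 1, sell 316: 316/901 × $11,715.55 → $4,108.89
Ending inventory (cost pool remaining) = $7,606.66

Ending inventory = $7,606.66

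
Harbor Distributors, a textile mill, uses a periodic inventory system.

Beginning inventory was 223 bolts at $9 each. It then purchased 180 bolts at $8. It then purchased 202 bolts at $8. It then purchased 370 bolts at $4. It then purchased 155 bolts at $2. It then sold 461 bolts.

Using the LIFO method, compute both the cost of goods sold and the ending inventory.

Sale 1 (461) [LIFO — newest first]: 155 @ $2 + 306 @ $4 = $1,534
Ending inventory: 223 @ $9 + 180 @ $8 + 202 @ $8 + 64 @ $4 = $5,319
Check: goods available $6,853 = COGS $1,534 + ending $5,319

COGS = $1,534; ending inventory = $5,319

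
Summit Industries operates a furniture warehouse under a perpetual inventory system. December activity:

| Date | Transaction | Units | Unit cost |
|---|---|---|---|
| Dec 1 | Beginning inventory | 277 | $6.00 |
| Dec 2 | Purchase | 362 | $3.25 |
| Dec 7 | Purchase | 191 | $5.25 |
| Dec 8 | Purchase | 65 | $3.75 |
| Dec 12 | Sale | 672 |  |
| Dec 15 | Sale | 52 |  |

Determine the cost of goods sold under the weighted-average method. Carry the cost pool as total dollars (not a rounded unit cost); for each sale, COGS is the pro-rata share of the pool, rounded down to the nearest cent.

COGS = $3,304.51

After Dec 1: 277 on hand, pool $1,662.00 (≈ $6.0000 each)
After Dec 2: 639 on hand, pool $2,838.50 (≈ $4.4421 each)
After Dec 7: 830 on hand, pool $3,841.25 (≈ $4.6280 each)
After Dec 8: 895 on hand, pool $4,085.00 (≈ $4.5642 each)
Dec 12, sell 672: 672/895 × $4,085.00 → $3,067.17
Dec 15, sell 52: 52/223 × $1,017.83 → $237.34
Total COGS = $3,067.17 + $237.34 = $3,304.51
Ending inventory (cost pool remaining) = $780.49
Check: goods available $4,085.00 = COGS $3,304.51 + ending $780.49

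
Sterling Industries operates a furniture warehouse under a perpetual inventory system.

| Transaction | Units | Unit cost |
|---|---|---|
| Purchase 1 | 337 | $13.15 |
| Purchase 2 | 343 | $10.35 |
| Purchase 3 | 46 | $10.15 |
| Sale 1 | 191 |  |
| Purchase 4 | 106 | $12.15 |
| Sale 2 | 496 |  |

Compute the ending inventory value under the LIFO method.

Ending inventory = $1,906.75

Sale 1 (191) [LIFO — newest first]: 46 @ $10.15 + 145 @ $10.35 = $1,967.65
Sale 2 (496) [LIFO — newest first]: 106 @ $12.15 + 198 @ $10.35 + 192 @ $13.15 = $5,862.00
Total COGS = $1,967.65 + $5,862.00 = $7,829.65
Ending inventory: 145 @ $13.15 = $1,906.75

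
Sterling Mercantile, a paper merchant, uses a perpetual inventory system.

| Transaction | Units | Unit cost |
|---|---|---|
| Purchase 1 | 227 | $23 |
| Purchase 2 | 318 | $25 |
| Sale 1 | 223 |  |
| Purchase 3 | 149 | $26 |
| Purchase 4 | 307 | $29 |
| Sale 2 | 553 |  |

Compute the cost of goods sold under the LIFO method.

COGS = $20,773

Sale 1 (223) [LIFO — newest first]: 223 @ $25 = $5,575
Sale 2 (553) [LIFO — newest first]: 307 @ $29 + 149 @ $26 + 95 @ $25 + 2 @ $23 = $15,198
Total COGS = $5,575 + $15,198 = $20,773
Ending inventory: 225 @ $23 = $5,175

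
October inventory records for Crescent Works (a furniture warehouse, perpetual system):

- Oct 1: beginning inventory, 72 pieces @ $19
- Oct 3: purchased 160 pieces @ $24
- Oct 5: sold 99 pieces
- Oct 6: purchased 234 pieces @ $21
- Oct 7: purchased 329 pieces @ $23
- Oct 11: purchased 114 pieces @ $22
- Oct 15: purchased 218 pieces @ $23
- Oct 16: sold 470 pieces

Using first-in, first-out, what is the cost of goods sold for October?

Oct 5, 99 sold [FIFO — oldest first]: 72 @ $19 + 27 @ $24 = $2,016
Oct 16, 470 sold [FIFO — oldest first]: 133 @ $24 + 234 @ $21 + 103 @ $23 = $10,475
Total COGS = $2,016 + $10,475 = $12,491
Ending inventory: 226 @ $23 + 114 @ $22 + 218 @ $23 = $12,720
Check: goods available $25,211 = COGS $12,491 + ending $12,720

COGS = $12,491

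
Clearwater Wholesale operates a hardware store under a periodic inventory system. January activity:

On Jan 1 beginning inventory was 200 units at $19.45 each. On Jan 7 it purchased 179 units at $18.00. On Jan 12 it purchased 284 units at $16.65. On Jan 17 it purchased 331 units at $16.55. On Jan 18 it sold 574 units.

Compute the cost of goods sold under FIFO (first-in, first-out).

Jan 18, 574 sold [FIFO — oldest first]: 200 @ $19.45 + 179 @ $18.00 + 195 @ $16.65 = $10,358.75
Ending inventory: 89 @ $16.65 + 331 @ $16.55 = $6,959.90

COGS = $10,358.75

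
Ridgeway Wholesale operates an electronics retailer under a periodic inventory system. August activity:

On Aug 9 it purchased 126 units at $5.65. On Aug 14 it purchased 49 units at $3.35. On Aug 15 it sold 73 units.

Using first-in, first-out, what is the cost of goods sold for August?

COGS = $412.45

Aug 15, 73 sold [FIFO — oldest first]: 73 @ $5.65 = $412.45
Ending inventory: 53 @ $5.65 + 49 @ $3.35 = $463.60
Check: goods available $876.05 = COGS $412.45 + ending $463.60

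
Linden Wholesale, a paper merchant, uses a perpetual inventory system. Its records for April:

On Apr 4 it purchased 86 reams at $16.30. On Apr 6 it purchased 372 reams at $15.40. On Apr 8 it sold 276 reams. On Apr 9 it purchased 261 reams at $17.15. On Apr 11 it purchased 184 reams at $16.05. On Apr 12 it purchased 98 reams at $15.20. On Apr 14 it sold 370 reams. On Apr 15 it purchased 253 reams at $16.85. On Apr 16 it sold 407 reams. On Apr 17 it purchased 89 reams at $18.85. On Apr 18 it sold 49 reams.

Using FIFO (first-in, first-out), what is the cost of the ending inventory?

Apr 8, 276 sold [FIFO — oldest first]: 86 @ $16.30 + 190 @ $15.40 = $4,327.80
Apr 14, 370 sold [FIFO — oldest first]: 182 @ $15.40 + 188 @ $17.15 = $6,027.00
Apr 16, 407 sold [FIFO — oldest first]: 73 @ $17.15 + 184 @ $16.05 + 98 @ $15.20 + 52 @ $16.85 = $6,570.95
Apr 18, 49 sold [FIFO — oldest first]: 49 @ $16.85 = $825.65
Total COGS = $4,327.80 + $6,027.00 + $6,570.95 + $825.65 = $17,751.40
Ending inventory: 152 @ $16.85 + 89 @ $18.85 = $4,238.85

Ending inventory = $4,238.85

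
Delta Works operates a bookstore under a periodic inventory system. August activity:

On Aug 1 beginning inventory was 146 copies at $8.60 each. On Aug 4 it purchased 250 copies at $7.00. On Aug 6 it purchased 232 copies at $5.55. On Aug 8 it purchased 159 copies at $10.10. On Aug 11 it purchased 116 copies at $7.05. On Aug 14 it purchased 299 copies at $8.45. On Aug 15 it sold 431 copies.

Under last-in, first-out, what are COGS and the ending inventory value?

Aug 15, 431 sold [LIFO — newest first]: 299 @ $8.45 + 116 @ $7.05 + 16 @ $10.10 = $3,505.95
Ending inventory: 146 @ $8.60 + 250 @ $7.00 + 232 @ $5.55 + 143 @ $10.10 = $5,737.50

COGS = $3,505.95; ending inventory = $5,737.50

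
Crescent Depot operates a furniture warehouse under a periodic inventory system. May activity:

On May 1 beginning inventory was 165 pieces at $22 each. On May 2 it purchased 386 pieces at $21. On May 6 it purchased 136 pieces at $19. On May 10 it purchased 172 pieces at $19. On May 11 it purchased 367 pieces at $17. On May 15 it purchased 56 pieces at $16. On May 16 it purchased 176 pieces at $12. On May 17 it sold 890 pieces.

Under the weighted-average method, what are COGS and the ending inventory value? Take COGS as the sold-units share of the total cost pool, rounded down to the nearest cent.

COGS = $16,380.76; ending inventory = $10,454.24

May 17, sell 890: 890/1458 × $26,835.00 → $16,380.76
Ending inventory (cost pool remaining) = $10,454.24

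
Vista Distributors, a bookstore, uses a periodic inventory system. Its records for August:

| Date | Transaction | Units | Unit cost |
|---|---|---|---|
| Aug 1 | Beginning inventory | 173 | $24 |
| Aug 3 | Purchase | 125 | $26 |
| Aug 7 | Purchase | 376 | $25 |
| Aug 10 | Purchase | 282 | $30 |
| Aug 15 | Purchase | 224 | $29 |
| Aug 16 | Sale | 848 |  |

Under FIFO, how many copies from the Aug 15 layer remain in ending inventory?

224

Aug 16, 848 sold [FIFO — oldest first]: 173 @ $24 + 125 @ $26 + 376 @ $25 + 174 @ $30 = $22,022
Ending inventory: 108 @ $30 + 224 @ $29 = $9,736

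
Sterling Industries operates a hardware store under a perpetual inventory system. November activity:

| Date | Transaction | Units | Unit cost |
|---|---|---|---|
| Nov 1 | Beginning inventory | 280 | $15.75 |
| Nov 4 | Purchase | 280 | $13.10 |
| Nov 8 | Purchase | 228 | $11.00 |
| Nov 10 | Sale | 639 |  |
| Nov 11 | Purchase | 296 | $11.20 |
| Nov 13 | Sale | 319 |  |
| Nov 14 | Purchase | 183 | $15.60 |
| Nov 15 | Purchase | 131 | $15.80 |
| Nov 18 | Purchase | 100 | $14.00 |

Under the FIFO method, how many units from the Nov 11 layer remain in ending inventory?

Nov 10, 639 sold [FIFO — oldest first]: 280 @ $15.75 + 280 @ $13.10 + 79 @ $11.00 = $8,947.00
Nov 13, 319 sold [FIFO — oldest first]: 149 @ $11.00 + 170 @ $11.20 = $3,543.00
Total COGS = $8,947.00 + $3,543.00 = $12,490.00
Ending inventory: 126 @ $11.20 + 183 @ $15.60 + 131 @ $15.80 + 100 @ $14.00 = $7,735.80
Check: goods available $20,225.80 = COGS $12,490.00 + ending $7,735.80

126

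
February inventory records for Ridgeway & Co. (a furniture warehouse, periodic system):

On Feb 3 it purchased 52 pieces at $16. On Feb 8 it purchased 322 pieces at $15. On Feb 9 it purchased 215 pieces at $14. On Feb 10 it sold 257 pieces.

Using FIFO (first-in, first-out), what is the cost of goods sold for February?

COGS = $3,907

Feb 10, 257 sold [FIFO — oldest first]: 52 @ $16 + 205 @ $15 = $3,907
Ending inventory: 117 @ $15 + 215 @ $14 = $4,765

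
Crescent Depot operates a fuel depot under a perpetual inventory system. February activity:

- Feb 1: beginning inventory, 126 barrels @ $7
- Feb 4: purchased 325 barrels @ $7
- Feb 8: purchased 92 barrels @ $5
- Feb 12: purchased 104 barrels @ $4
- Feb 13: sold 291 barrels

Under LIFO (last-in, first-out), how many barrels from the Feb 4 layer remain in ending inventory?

Feb 13, 291 sold [LIFO — newest first]: 104 @ $4 + 92 @ $5 + 95 @ $7 = $1,541
Ending inventory: 126 @ $7 + 230 @ $7 = $2,492

230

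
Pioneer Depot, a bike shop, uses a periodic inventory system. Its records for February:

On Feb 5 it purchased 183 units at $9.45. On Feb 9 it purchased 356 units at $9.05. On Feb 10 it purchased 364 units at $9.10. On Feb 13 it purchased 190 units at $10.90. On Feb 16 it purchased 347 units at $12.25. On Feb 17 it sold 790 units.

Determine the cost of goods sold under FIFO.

Feb 17, 790 sold [FIFO — oldest first]: 183 @ $9.45 + 356 @ $9.05 + 251 @ $9.10 = $7,235.25
Ending inventory: 113 @ $9.10 + 190 @ $10.90 + 347 @ $12.25 = $7,350.05

COGS = $7,235.25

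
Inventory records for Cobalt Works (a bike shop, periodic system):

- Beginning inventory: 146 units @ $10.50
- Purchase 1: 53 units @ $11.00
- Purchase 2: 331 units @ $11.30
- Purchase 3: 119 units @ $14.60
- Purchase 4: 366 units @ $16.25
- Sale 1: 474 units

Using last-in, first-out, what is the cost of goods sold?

COGS = $7,524.30

Sale 1 (474) [LIFO — newest first]: 366 @ $16.25 + 108 @ $14.60 = $7,524.30
Ending inventory: 146 @ $10.50 + 53 @ $11.00 + 331 @ $11.30 + 11 @ $14.60 = $6,016.90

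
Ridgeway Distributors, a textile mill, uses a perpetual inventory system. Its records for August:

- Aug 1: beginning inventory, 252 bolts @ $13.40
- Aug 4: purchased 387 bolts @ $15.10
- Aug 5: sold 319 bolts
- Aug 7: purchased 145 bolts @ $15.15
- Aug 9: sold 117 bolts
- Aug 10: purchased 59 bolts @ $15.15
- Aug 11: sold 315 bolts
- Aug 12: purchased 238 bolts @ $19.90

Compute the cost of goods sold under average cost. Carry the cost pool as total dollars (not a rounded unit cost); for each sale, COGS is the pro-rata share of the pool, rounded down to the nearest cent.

COGS = $10,956.29

After Aug 1: 252 on hand, pool $3,376.80 (≈ $13.4000 each)
After Aug 4: 639 on hand, pool $9,220.50 (≈ $14.4296 each)
Aug 5, sell 319: 319/639 × $9,220.50 → $4,603.03
After Aug 7: 465 on hand, pool $6,814.22 (≈ $14.6542 each)
Aug 9, sell 117: 117/465 × $6,814.22 → $1,714.54
After Aug 10: 407 on hand, pool $5,993.53 (≈ $14.7261 each)
Aug 11, sell 315: 315/407 × $5,993.53 → $4,638.72
After Aug 12: 330 on hand, pool $6,091.01 (≈ $18.4576 each)
Total COGS = $4,603.03 + $1,714.54 + $4,638.72 = $10,956.29
Ending inventory (cost pool remaining) = $6,091.01
Check: goods available $17,047.30 = COGS $10,956.29 + ending $6,091.01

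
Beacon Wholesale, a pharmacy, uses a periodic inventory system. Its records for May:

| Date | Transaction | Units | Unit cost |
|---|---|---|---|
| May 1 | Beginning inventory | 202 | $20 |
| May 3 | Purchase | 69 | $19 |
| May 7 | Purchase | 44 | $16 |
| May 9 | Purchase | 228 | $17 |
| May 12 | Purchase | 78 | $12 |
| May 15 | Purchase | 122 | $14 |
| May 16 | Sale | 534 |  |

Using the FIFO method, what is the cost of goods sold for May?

May 16, 534 sold [FIFO — oldest first]: 202 @ $20 + 69 @ $19 + 44 @ $16 + 219 @ $17 = $9,778
Ending inventory: 9 @ $17 + 78 @ $12 + 122 @ $14 = $2,797

COGS = $9,778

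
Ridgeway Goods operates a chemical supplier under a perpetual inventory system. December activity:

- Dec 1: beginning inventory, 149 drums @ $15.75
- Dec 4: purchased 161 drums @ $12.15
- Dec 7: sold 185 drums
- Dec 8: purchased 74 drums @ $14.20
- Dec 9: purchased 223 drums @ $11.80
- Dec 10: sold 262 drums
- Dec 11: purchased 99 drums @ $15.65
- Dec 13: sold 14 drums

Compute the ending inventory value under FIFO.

Ending inventory = $3,272.15

Dec 7, 185 sold [FIFO — oldest first]: 149 @ $15.75 + 36 @ $12.15 = $2,784.15
Dec 10, 262 sold [FIFO — oldest first]: 125 @ $12.15 + 74 @ $14.20 + 63 @ $11.80 = $3,312.95
Dec 13, 14 sold [FIFO — oldest first]: 14 @ $11.80 = $165.20
Total COGS = $2,784.15 + $3,312.95 + $165.20 = $6,262.30
Ending inventory: 146 @ $11.80 + 99 @ $15.65 = $3,272.15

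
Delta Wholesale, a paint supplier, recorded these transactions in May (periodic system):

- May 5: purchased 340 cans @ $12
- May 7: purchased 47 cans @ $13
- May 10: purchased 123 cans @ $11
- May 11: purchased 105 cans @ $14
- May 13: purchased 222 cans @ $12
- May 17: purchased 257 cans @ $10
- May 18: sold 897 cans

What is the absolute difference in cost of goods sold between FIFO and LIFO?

FIFO COGS: 340 @ $12 + 47 @ $13 + 123 @ $11 + 105 @ $14 + 222 @ $12 + 60 @ $10 = $10,778
LIFO COGS: 257 @ $10 + 222 @ $12 + 105 @ $14 + 123 @ $11 + 47 @ $13 + 143 @ $12 = $10,384
Difference = |$10,778 − $10,384| = $394

$394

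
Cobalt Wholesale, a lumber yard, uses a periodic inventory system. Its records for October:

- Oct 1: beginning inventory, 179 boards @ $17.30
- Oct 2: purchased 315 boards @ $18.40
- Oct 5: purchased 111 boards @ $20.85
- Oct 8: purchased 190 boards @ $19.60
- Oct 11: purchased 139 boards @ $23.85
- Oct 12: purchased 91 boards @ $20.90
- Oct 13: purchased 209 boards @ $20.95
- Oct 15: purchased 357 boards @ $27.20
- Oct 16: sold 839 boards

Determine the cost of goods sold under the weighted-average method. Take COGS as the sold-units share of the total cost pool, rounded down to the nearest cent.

Oct 16, sell 839: 839/1591 × $34,237.05 → $18,054.61
Ending inventory (cost pool remaining) = $16,182.44
Check: goods available $34,237.05 = COGS $18,054.61 + ending $16,182.44

COGS = $18,054.61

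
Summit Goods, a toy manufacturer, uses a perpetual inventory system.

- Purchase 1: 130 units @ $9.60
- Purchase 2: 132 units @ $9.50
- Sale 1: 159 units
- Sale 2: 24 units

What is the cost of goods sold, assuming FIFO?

Sale 1 (159) [FIFO — oldest first]: 130 @ $9.60 + 29 @ $9.50 = $1,523.50
Sale 2 (24) [FIFO — oldest first]: 24 @ $9.50 = $228.00
Total COGS = $1,523.50 + $228.00 = $1,751.50
Ending inventory: 79 @ $9.50 = $750.50

COGS = $1,751.50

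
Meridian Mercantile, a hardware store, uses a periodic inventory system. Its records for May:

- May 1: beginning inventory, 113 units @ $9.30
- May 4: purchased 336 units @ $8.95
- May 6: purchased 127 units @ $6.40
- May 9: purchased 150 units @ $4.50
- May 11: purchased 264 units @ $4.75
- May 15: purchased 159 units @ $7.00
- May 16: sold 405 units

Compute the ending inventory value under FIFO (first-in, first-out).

May 16, 405 sold [FIFO — oldest first]: 113 @ $9.30 + 292 @ $8.95 = $3,664.30
Ending inventory: 44 @ $8.95 + 127 @ $6.40 + 150 @ $4.50 + 264 @ $4.75 + 159 @ $7.00 = $4,248.60

Ending inventory = $4,248.60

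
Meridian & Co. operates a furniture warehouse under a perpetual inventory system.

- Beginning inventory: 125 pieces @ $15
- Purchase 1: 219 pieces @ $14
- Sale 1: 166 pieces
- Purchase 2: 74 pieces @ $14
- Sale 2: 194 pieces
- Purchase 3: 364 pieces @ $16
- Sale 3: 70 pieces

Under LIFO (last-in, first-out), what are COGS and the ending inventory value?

COGS = $6,227; ending inventory = $5,574

Sale 1 (166) [LIFO — newest first]: 166 @ $14 = $2,324
Sale 2 (194) [LIFO — newest first]: 74 @ $14 + 53 @ $14 + 67 @ $15 = $2,783
Sale 3 (70) [LIFO — newest first]: 70 @ $16 = $1,120
Total COGS = $2,324 + $2,783 + $1,120 = $6,227
Ending inventory: 58 @ $15 + 294 @ $16 = $5,574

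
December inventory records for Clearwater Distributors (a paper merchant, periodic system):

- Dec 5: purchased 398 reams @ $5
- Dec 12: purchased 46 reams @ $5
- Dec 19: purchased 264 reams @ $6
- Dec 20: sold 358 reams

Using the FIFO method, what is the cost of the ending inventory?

Ending inventory = $2,014

Dec 20, 358 sold [FIFO — oldest first]: 358 @ $5 = $1,790
Ending inventory: 40 @ $5 + 46 @ $5 + 264 @ $6 = $2,014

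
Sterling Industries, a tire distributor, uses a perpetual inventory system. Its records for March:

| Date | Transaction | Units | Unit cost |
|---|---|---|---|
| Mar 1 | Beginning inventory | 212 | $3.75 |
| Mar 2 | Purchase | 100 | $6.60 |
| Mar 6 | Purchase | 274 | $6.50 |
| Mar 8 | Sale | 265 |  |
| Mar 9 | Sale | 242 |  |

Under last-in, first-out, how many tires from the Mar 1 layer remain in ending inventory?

Mar 8, 265 sold [LIFO — newest first]: 265 @ $6.50 = $1,722.50
Mar 9, 242 sold [LIFO — newest first]: 9 @ $6.50 + 100 @ $6.60 + 133 @ $3.75 = $1,217.25
Total COGS = $1,722.50 + $1,217.25 = $2,939.75
Ending inventory: 79 @ $3.75 = $296.25

79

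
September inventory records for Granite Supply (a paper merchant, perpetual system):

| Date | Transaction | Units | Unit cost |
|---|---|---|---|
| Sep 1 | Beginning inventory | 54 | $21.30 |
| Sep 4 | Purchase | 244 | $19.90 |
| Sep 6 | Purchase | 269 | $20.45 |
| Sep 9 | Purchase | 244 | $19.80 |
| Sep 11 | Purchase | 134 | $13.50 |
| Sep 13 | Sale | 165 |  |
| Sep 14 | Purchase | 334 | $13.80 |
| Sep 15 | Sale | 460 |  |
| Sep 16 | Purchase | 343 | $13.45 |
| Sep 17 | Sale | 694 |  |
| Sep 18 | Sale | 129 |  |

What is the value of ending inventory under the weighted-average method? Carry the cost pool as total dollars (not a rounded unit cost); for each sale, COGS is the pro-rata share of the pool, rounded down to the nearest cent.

After Sep 1: 54 on hand, pool $1,150.20 (≈ $21.3000 each)
After Sep 4: 298 on hand, pool $6,005.80 (≈ $20.1537 each)
After Sep 6: 567 on hand, pool $11,506.85 (≈ $20.2943 each)
After Sep 9: 811 on hand, pool $16,338.05 (≈ $20.1456 each)
After Sep 11: 945 on hand, pool $18,147.05 (≈ $19.2032 each)
Sep 13, sell 165: 165/945 × $18,147.05 → $3,168.53
After Sep 14: 1114 on hand, pool $19,587.72 (≈ $17.5832 each)
Sep 15, sell 460: 460/1114 × $19,587.72 → $8,088.28
After Sep 16: 997 on hand, pool $16,112.79 (≈ $16.1613 each)
Sep 17, sell 694: 694/997 × $16,112.79 → $11,215.92
Sep 18, sell 129: 129/303 × $4,896.87 → $2,084.80
Total COGS = $3,168.53 + $8,088.28 + $11,215.92 + $2,084.80 = $24,557.53
Ending inventory (cost pool remaining) = $2,812.07

Ending inventory = $2,812.07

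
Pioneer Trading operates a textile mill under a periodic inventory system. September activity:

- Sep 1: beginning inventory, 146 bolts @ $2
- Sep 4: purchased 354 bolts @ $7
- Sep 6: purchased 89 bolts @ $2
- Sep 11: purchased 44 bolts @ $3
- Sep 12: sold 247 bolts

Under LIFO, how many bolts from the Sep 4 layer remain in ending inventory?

240

Sep 12, 247 sold [LIFO — newest first]: 44 @ $3 + 89 @ $2 + 114 @ $7 = $1,108
Ending inventory: 146 @ $2 + 240 @ $7 = $1,972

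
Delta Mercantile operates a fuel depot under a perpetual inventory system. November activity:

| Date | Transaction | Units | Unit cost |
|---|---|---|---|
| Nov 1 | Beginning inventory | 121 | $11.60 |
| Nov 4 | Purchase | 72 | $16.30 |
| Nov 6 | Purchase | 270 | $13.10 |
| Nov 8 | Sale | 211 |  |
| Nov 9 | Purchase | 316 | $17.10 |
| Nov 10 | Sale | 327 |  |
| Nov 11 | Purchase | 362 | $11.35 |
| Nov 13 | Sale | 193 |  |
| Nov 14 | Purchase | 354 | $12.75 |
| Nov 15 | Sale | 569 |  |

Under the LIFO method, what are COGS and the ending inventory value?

COGS = $17,536.60; ending inventory = $2,603.40

Nov 8, 211 sold [LIFO — newest first]: 211 @ $13.10 = $2,764.10
Nov 10, 327 sold [LIFO — newest first]: 316 @ $17.10 + 11 @ $13.10 = $5,547.70
Nov 13, 193 sold [LIFO — newest first]: 193 @ $11.35 = $2,190.55
Nov 15, 569 sold [LIFO — newest first]: 354 @ $12.75 + 169 @ $11.35 + 46 @ $13.10 = $7,034.25
Total COGS = $2,764.10 + $5,547.70 + $2,190.55 + $7,034.25 = $17,536.60
Ending inventory: 121 @ $11.60 + 72 @ $16.30 + 2 @ $13.10 = $2,603.40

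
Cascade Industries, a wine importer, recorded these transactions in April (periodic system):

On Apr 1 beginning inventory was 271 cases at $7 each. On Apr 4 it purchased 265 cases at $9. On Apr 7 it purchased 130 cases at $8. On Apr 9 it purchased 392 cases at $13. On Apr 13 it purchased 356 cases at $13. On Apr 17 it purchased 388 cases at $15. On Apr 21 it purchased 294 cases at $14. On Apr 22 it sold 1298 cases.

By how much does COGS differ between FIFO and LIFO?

$4,406

FIFO COGS: 271 @ $7 + 265 @ $9 + 130 @ $8 + 392 @ $13 + 240 @ $13 = $13,538
LIFO COGS: 294 @ $14 + 388 @ $15 + 356 @ $13 + 260 @ $13 = $17,944
Difference = |$13,538 − $17,944| = $4,406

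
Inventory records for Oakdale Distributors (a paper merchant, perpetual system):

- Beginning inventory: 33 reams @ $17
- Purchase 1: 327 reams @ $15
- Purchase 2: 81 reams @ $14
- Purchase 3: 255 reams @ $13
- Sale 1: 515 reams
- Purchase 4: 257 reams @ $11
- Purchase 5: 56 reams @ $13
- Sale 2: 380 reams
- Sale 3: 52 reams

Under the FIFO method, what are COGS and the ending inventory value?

Sale 1 (515) [FIFO — oldest first]: 33 @ $17 + 327 @ $15 + 81 @ $14 + 74 @ $13 = $7,562
Sale 2 (380) [FIFO — oldest first]: 181 @ $13 + 199 @ $11 = $4,542
Sale 3 (52) [FIFO — oldest first]: 52 @ $11 = $572
Total COGS = $7,562 + $4,542 + $572 = $12,676
Ending inventory: 6 @ $11 + 56 @ $13 = $794
Check: goods available $13,470 = COGS $12,676 + ending $794

COGS = $12,676; ending inventory = $794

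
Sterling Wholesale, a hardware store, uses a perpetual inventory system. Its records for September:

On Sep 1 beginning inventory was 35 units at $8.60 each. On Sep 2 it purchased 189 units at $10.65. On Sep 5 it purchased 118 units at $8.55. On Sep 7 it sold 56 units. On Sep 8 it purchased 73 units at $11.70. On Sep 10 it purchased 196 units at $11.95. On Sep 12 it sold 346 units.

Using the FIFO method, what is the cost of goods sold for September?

COGS = $4,024.75

Sep 7, 56 sold [FIFO — oldest first]: 35 @ $8.60 + 21 @ $10.65 = $524.65
Sep 12, 346 sold [FIFO — oldest first]: 168 @ $10.65 + 118 @ $8.55 + 60 @ $11.70 = $3,500.10
Total COGS = $524.65 + $3,500.10 = $4,024.75
Ending inventory: 13 @ $11.70 + 196 @ $11.95 = $2,494.30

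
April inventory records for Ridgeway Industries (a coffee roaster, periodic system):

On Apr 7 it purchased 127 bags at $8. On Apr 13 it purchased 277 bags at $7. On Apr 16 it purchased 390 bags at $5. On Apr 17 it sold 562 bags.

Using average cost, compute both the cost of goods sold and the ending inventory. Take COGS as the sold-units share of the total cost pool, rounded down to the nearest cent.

COGS = $3,471.80; ending inventory = $1,433.20

Apr 17, sell 562: 562/794 × $4,905.00 → $3,471.80
Ending inventory (cost pool remaining) = $1,433.20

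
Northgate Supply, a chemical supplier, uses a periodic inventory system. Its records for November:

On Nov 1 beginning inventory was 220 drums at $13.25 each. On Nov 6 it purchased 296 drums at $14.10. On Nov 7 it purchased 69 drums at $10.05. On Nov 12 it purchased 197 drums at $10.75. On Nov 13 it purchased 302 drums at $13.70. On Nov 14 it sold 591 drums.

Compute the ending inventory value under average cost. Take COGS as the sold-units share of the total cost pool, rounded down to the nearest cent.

Ending inventory = $6,384.08

Nov 14, sell 591: 591/1084 × $14,037.20 → $7,653.12
Ending inventory (cost pool remaining) = $6,384.08
Check: goods available $14,037.20 = COGS $7,653.12 + ending $6,384.08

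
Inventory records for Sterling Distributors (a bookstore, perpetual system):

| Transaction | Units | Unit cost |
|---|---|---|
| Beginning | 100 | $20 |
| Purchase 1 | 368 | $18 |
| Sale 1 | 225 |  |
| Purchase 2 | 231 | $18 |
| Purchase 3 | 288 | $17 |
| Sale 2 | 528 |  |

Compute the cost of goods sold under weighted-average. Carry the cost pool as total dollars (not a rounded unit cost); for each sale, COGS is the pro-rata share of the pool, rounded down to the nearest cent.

COGS = $13,522.55

After Beginning: 100 on hand, pool $2,000.00 (≈ $20.0000 each)
After Purchase 1: 468 on hand, pool $8,624.00 (≈ $18.4274 each)
Sale 1, sell 225: 225/468 × $8,624.00 → $4,146.15
After Purchase 2: 474 on hand, pool $8,635.85 (≈ $18.2191 each)
After Purchase 3: 762 on hand, pool $13,531.85 (≈ $17.7583 each)
Sale 2, sell 528: 528/762 × $13,531.85 → $9,376.40
Total COGS = $4,146.15 + $9,376.40 = $13,522.55
Ending inventory (cost pool remaining) = $4,155.45
Check: goods available $17,678.00 = COGS $13,522.55 + ending $4,155.45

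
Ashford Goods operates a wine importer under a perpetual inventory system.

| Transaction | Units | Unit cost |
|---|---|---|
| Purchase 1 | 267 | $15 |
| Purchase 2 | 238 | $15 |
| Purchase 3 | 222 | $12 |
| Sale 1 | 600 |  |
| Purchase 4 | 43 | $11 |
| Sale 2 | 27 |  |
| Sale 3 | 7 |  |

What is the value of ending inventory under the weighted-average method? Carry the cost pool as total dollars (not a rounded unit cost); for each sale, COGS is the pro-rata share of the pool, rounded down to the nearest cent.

After Purchase 1: 267 on hand, pool $4,005.00 (≈ $15.0000 each)
After Purchase 2: 505 on hand, pool $7,575.00 (≈ $15.0000 each)
After Purchase 3: 727 on hand, pool $10,239.00 (≈ $14.0839 each)
Sale 1, sell 600: 600/727 × $10,239.00 → $8,450.34
After Purchase 4: 170 on hand, pool $2,261.66 (≈ $13.3039 each)
Sale 2, sell 27: 27/170 × $2,261.66 → $359.20
Sale 3, sell 7: 7/143 × $1,902.46 → $93.12
Total COGS = $8,450.34 + $359.20 + $93.12 = $8,902.66
Ending inventory (cost pool remaining) = $1,809.34

Ending inventory = $1,809.34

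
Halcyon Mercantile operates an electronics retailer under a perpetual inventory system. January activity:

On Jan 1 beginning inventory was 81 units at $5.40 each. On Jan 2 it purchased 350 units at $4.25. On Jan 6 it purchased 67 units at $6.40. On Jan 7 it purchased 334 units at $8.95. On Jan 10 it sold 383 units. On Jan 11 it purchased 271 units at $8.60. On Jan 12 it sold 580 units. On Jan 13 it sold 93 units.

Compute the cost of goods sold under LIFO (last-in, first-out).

COGS = $7,419.80

Jan 10, 383 sold [LIFO — newest first]: 334 @ $8.95 + 49 @ $6.40 = $3,302.90
Jan 12, 580 sold [LIFO — newest first]: 271 @ $8.60 + 18 @ $6.40 + 291 @ $4.25 = $3,682.55
Jan 13, 93 sold [LIFO — newest first]: 59 @ $4.25 + 34 @ $5.40 = $434.35
Total COGS = $3,302.90 + $3,682.55 + $434.35 = $7,419.80
Ending inventory: 47 @ $5.40 = $253.80
Check: goods available $7,673.60 = COGS $7,419.80 + ending $253.80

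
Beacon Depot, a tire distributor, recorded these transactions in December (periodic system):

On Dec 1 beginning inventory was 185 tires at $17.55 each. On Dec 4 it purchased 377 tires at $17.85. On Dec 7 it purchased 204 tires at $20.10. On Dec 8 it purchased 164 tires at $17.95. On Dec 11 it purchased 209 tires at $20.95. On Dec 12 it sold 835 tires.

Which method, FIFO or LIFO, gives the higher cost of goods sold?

FIFO COGS: 185 @ $17.55 + 377 @ $17.85 + 204 @ $20.10 + 69 @ $17.95 = $15,315.15
LIFO COGS: 209 @ $20.95 + 164 @ $17.95 + 204 @ $20.10 + 258 @ $17.85 = $16,028.05

LIFO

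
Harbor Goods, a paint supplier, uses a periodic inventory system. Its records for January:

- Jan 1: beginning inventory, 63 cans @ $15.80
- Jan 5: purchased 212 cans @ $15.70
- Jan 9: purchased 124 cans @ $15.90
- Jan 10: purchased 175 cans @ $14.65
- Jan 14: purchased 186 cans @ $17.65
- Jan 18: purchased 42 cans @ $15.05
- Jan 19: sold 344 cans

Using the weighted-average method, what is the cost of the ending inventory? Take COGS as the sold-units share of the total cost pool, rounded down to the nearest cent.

Ending inventory = $7,294.97

Jan 19, sell 344: 344/802 × $12,774.15 → $5,479.18
Ending inventory (cost pool remaining) = $7,294.97
Check: goods available $12,774.15 = COGS $5,479.18 + ending $7,294.97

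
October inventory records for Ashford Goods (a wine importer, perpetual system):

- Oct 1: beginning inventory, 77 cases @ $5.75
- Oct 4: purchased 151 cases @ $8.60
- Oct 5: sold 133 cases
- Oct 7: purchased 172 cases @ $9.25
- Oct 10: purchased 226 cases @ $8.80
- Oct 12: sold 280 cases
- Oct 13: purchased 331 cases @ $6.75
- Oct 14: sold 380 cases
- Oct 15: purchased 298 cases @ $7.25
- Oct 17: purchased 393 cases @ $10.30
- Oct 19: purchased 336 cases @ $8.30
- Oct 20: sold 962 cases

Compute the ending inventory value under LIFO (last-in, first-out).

Ending inventory = $1,707.05

Oct 5, 133 sold [LIFO — newest first]: 133 @ $8.60 = $1,143.80
Oct 12, 280 sold [LIFO — newest first]: 226 @ $8.80 + 54 @ $9.25 = $2,488.30
Oct 14, 380 sold [LIFO — newest first]: 331 @ $6.75 + 49 @ $9.25 = $2,687.50
Oct 20, 962 sold [LIFO — newest first]: 336 @ $8.30 + 393 @ $10.30 + 233 @ $7.25 = $8,525.95
Total COGS = $1,143.80 + $2,488.30 + $2,687.50 + $8,525.95 = $14,845.55
Ending inventory: 77 @ $5.75 + 18 @ $8.60 + 69 @ $9.25 + 65 @ $7.25 = $1,707.05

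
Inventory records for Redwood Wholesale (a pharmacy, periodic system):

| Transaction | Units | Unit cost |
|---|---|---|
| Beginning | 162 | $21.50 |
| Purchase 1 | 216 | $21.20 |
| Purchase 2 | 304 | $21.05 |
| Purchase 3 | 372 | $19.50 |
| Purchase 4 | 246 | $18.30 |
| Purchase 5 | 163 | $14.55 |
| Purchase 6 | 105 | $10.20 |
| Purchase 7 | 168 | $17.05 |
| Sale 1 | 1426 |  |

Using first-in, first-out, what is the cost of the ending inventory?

Ending inventory = $4,473.75

Sale 1 (1426) [FIFO — oldest first]: 162 @ $21.50 + 216 @ $21.20 + 304 @ $21.05 + 372 @ $19.50 + 246 @ $18.30 + 126 @ $14.55 = $28,050.50
Ending inventory: 37 @ $14.55 + 105 @ $10.20 + 168 @ $17.05 = $4,473.75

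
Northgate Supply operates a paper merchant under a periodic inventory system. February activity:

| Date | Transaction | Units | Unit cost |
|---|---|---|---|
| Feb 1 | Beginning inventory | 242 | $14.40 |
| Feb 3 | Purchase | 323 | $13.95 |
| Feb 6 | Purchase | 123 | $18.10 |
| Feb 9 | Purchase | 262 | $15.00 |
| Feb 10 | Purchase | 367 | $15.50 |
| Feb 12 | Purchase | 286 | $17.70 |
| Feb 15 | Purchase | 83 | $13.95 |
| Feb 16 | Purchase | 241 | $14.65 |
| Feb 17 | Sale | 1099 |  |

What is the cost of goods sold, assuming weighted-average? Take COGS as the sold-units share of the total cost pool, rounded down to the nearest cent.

COGS = $16,873.47

Feb 17, sell 1099: 1099/1927 × $29,586.15 → $16,873.47
Ending inventory (cost pool remaining) = $12,712.68
Check: goods available $29,586.15 = COGS $16,873.47 + ending $12,712.68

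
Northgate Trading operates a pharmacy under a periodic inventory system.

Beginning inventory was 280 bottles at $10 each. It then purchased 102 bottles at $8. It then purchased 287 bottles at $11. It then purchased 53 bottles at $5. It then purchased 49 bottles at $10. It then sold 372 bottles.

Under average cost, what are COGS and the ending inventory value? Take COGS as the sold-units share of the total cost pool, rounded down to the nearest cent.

COGS = $3,632.18; ending inventory = $3,895.82

Sale 1, sell 372: 372/771 × $7,528.00 → $3,632.18
Ending inventory (cost pool remaining) = $3,895.82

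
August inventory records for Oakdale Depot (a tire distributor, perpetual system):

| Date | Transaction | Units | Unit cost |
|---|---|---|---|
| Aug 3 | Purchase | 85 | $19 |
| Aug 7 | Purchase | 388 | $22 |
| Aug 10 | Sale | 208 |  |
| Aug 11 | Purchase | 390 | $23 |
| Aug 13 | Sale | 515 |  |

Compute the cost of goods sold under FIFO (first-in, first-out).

Aug 10, 208 sold [FIFO — oldest first]: 85 @ $19 + 123 @ $22 = $4,321
Aug 13, 515 sold [FIFO — oldest first]: 265 @ $22 + 250 @ $23 = $11,580
Total COGS = $4,321 + $11,580 = $15,901
Ending inventory: 140 @ $23 = $3,220

COGS = $15,901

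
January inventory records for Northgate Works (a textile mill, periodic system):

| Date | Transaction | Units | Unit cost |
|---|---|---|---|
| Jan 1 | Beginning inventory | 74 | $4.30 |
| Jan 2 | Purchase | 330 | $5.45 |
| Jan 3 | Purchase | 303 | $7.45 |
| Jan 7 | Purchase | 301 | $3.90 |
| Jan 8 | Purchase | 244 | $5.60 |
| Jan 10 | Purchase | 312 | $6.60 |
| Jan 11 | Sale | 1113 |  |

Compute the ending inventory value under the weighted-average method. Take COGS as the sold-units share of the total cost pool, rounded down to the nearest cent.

Jan 11, sell 1113: 1113/1564 × $8,973.55 → $6,385.90
Ending inventory (cost pool remaining) = $2,587.65
Check: goods available $8,973.55 = COGS $6,385.90 + ending $2,587.65

Ending inventory = $2,587.65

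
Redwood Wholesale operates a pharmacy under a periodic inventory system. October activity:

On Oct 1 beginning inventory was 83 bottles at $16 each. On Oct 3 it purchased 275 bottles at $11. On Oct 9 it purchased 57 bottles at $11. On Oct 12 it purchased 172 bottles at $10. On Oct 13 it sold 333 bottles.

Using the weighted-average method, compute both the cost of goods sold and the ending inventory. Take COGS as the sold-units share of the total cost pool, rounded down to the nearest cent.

Oct 13, sell 333: 333/587 × $6,700.00 → $3,800.85
Ending inventory (cost pool remaining) = $2,899.15

COGS = $3,800.85; ending inventory = $2,899.15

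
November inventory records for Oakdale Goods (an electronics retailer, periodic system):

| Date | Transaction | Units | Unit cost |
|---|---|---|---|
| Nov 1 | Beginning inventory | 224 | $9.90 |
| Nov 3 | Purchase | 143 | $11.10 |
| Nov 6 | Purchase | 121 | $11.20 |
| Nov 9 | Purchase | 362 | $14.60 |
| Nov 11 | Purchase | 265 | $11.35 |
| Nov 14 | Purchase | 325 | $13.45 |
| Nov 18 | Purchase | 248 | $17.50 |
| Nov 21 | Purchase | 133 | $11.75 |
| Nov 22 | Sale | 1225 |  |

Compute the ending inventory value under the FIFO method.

Ending inventory = $8,794.50

Nov 22, 1225 sold [FIFO — oldest first]: 224 @ $9.90 + 143 @ $11.10 + 121 @ $11.20 + 362 @ $14.60 + 265 @ $11.35 + 110 @ $13.45 = $14,932.55
Ending inventory: 215 @ $13.45 + 248 @ $17.50 + 133 @ $11.75 = $8,794.50
Check: goods available $23,727.05 = COGS $14,932.55 + ending $8,794.50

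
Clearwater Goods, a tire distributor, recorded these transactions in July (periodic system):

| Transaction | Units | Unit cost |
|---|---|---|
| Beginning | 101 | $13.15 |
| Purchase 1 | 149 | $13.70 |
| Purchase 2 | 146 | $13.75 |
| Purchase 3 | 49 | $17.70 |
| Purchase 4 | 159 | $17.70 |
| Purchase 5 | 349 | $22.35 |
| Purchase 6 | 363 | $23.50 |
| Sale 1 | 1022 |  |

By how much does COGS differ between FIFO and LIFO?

FIFO COGS: 101 @ $13.15 + 149 @ $13.70 + 146 @ $13.75 + 49 @ $17.70 + 159 @ $17.70 + 349 @ $22.35 + 69 @ $23.50 = $18,480.20
LIFO COGS: 363 @ $23.50 + 349 @ $22.35 + 159 @ $17.70 + 49 @ $17.70 + 102 @ $13.75 = $21,414.75
Difference = |$18,480.20 − $21,414.75| = $2,934.55

$2,934.55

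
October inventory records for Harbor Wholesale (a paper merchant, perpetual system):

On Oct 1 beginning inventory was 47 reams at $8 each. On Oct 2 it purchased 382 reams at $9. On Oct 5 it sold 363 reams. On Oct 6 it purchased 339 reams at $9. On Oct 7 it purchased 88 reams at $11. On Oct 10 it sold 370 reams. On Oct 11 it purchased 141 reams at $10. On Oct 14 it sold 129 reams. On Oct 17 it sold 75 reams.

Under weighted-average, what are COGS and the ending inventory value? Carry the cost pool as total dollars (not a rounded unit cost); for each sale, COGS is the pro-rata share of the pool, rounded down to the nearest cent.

COGS = $8,661.38; ending inventory = $581.62

After Oct 1: 47 on hand, pool $376.00 (≈ $8.0000 each)
After Oct 2: 429 on hand, pool $3,814.00 (≈ $8.8904 each)
Oct 5, sell 363: 363/429 × $3,814.00 → $3,227.23
After Oct 6: 405 on hand, pool $3,637.77 (≈ $8.9821 each)
After Oct 7: 493 on hand, pool $4,605.77 (≈ $9.3423 each)
Oct 10, sell 370: 370/493 × $4,605.77 → $3,456.66
After Oct 11: 264 on hand, pool $2,559.11 (≈ $9.6936 each)
Oct 14, sell 129: 129/264 × $2,559.11 → $1,250.47
Oct 17, sell 75: 75/135 × $1,308.64 → $727.02
Total COGS = $3,227.23 + $3,456.66 + $1,250.47 + $727.02 = $8,661.38
Ending inventory (cost pool remaining) = $581.62
Check: goods available $9,243.00 = COGS $8,661.38 + ending $581.62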